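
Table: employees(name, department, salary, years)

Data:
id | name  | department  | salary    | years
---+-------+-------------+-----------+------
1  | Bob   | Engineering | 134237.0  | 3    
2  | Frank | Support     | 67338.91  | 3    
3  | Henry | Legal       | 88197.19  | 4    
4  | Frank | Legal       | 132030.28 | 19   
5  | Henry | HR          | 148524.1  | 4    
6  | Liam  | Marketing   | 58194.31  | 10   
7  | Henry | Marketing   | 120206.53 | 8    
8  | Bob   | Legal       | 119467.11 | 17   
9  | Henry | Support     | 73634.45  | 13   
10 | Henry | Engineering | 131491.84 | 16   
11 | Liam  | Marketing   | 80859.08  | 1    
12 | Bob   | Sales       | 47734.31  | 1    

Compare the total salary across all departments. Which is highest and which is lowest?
SELECT department, SUM(salary)
FROM employees
GROUP BY department
ORDER BY SUM(salary)

All groups:
  Sales: 47734.31
  Support: 140973.36
  HR: 148524.10
  Marketing: 259259.92
  Engineering: 265728.84
  Legal: 339694.58

Highest: Legal (339694.58)
Lowest: Sales (47734.31)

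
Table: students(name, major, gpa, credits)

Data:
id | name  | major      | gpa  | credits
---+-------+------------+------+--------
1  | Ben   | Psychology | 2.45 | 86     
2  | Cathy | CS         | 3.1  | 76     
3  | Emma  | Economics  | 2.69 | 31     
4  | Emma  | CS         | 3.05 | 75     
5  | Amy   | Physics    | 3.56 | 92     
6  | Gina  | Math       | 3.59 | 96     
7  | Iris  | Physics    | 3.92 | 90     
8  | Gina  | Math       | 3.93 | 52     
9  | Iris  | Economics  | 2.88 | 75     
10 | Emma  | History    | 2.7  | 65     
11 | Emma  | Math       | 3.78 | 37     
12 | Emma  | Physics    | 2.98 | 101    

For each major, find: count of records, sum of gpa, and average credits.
SELECT major,
       COUNT(*) as cnt,
       SUM(gpa) as total_gpa,
       AVG(credits) as avg_credits
FROM students
GROUP BY major

Result:
  CS: 2 records, 6.15 total gpa, 75.50 avg credits
  Economics: 2 records, 5.57 total gpa, 53.00 avg credits
  History: 1 records, 2.70 total gpa, 65.00 avg credits
  Math: 3 records, 11.30 total gpa, 61.67 avg credits
  Physics: 3 records, 10.46 total gpa, 94.33 avg credits
  Psychology: 1 records, 2.45 total gpa, 86.00 avg credits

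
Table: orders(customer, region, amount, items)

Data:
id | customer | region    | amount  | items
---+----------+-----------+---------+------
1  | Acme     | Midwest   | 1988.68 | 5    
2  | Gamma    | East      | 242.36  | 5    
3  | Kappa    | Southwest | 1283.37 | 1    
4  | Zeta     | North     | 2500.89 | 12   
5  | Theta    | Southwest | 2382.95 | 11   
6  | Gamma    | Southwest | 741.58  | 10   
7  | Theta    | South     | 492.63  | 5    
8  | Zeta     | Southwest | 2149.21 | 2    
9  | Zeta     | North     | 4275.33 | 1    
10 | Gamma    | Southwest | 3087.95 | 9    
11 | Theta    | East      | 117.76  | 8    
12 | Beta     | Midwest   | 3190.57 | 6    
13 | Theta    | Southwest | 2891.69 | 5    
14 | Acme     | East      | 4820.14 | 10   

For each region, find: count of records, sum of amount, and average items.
SELECT region,
       COUNT(*) as cnt,
       SUM(amount) as total_amount,
       AVG(items) as avg_items
FROM orders
GROUP BY region

Result:
  East: 3 records, 5180.26 total amount, 7.67 avg items
  Midwest: 2 records, 5179.25 total amount, 5.50 avg items
  North: 2 records, 6776.22 total amount, 6.50 avg items
  South: 1 records, 492.63 total amount, 5.00 avg items
  Southwest: 6 records, 12536.75 total amount, 6.33 avg items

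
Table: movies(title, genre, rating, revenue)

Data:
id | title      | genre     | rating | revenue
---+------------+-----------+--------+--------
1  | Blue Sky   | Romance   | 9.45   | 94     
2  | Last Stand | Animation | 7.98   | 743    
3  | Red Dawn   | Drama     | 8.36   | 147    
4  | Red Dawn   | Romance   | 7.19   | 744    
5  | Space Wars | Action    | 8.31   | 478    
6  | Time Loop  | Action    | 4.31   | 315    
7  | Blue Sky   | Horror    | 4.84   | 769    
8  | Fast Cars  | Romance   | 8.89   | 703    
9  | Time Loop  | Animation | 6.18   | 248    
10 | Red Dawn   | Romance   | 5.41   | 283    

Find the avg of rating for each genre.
SELECT genre, AVG(rating) as result
FROM movies
GROUP BY genre

Result:
  Action: 6.31
  Animation: 7.08
  Drama: 8.36
  Horror: 4.84
  Romance: 7.74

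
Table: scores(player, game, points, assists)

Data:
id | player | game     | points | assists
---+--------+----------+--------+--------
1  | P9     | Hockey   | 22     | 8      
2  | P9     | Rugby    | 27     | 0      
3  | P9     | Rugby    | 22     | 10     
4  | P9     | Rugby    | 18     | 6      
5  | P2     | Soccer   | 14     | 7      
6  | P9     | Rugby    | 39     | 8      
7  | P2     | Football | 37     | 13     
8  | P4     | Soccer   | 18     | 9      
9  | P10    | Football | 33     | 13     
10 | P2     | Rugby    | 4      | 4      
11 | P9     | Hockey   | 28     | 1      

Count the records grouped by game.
SELECT game, COUNT(*) as count
FROM scores
GROUP BY game

Result:
  Football: 2
  Hockey: 2
  Rugby: 5
  Soccer: 2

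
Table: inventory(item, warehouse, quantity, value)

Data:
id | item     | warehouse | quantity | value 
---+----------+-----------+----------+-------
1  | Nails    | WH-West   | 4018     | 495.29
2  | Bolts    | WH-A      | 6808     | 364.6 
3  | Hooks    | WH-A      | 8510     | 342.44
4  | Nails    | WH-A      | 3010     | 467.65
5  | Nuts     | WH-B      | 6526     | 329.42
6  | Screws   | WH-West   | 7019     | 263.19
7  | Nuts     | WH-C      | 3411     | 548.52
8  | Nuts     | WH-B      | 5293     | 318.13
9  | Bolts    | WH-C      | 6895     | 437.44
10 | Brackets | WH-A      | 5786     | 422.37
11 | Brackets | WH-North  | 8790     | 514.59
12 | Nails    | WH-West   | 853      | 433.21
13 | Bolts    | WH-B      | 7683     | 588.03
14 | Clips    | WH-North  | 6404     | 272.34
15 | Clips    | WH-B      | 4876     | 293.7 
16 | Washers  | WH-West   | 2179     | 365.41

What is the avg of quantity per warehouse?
SELECT warehouse, AVG(quantity) as result
FROM inventory
GROUP BY warehouse

Result:
  WH-A: 6028.50
  WH-B: 6094.50
  WH-C: 5153.00
  WH-North: 7597.00
  WH-West: 3517.25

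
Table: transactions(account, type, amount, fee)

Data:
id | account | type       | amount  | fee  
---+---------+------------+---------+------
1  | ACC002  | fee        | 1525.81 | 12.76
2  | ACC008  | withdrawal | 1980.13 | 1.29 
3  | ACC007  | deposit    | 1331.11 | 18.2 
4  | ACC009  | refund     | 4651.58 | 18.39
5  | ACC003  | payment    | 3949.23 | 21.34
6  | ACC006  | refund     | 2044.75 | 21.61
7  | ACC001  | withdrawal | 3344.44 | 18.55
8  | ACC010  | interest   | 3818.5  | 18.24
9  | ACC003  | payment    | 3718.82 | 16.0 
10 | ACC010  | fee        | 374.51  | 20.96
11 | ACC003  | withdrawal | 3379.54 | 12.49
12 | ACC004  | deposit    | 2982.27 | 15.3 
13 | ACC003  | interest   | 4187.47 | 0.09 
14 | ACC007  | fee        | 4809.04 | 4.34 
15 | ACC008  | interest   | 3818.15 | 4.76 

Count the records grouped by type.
SELECT type, COUNT(*) as count
FROM transactions
GROUP BY type

Result:
  deposit: 2
  fee: 3
  interest: 3
  payment: 2
  refund: 2
  withdrawal: 3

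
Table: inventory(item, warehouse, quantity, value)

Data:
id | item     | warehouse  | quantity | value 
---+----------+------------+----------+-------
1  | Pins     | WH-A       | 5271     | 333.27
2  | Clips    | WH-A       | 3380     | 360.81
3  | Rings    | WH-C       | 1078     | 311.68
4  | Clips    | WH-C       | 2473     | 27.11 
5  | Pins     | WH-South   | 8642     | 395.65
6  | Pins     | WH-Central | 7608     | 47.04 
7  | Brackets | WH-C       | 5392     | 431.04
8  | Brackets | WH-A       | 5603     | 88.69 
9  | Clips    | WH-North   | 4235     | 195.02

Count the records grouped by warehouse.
SELECT warehouse, COUNT(*) as count
FROM inventory
GROUP BY warehouse

Result:
  WH-A: 3
  WH-C: 3
  WH-Central: 1
  WH-North: 1
  WH-South: 1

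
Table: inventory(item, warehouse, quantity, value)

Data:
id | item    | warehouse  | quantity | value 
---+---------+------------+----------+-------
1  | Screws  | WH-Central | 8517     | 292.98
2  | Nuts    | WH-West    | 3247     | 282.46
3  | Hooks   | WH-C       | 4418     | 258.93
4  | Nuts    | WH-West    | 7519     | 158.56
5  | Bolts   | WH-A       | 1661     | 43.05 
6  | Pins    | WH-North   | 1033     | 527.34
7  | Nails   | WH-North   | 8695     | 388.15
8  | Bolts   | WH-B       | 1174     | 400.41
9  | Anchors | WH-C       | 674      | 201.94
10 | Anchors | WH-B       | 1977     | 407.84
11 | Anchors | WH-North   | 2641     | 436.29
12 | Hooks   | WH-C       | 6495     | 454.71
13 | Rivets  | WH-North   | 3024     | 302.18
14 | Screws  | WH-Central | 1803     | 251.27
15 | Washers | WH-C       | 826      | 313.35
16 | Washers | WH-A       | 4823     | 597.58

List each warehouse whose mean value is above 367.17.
SELECT warehouse, AVG(value)
FROM inventory
GROUP BY warehouse
HAVING AVG(value) > 367.17

Result:
  WH-B: avg=404.13
  WH-North: avg=413.49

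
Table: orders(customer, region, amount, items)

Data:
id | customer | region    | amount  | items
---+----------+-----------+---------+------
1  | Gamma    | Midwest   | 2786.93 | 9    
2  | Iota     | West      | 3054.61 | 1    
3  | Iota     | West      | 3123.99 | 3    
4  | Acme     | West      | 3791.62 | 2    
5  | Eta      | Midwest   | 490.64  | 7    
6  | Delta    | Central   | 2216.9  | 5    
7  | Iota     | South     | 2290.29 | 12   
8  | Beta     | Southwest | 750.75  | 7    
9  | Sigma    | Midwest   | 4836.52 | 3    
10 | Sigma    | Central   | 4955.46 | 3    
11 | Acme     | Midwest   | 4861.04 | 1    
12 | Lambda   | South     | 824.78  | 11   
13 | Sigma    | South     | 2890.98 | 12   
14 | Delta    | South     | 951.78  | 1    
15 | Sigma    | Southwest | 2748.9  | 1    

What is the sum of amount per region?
SELECT region, SUM(amount) as result
FROM orders
GROUP BY region

Result:
  Central: 7172.36
  Midwest: 12975.13
  South: 6957.83
  Southwest: 3499.65
  West: 9970.22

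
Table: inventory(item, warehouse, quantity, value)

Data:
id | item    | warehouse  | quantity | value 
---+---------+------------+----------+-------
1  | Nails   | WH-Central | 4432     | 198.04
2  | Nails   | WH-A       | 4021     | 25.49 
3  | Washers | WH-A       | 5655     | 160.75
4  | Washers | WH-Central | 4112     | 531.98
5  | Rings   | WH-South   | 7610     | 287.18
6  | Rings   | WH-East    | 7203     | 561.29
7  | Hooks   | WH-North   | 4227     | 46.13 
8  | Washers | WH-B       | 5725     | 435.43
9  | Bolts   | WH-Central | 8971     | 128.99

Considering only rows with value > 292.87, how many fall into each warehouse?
SELECT warehouse, COUNT(*)
FROM inventory
WHERE value > 292.87
GROUP BY warehouse

Note: WHERE filters rows before grouping.

Result:
  WH-B: 1
  WH-Central: 1
  WH-East: 1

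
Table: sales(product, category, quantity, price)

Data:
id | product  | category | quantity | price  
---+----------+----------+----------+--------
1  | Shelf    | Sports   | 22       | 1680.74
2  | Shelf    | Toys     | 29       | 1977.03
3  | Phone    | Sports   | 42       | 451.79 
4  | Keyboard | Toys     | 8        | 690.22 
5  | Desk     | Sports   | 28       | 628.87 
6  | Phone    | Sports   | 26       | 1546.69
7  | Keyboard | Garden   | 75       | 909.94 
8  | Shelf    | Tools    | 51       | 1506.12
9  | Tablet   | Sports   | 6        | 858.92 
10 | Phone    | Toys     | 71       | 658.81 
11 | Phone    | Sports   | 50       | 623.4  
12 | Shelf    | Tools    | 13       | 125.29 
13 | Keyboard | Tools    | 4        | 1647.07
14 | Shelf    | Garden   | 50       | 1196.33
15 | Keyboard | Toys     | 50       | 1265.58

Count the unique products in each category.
SELECT category, COUNT(DISTINCT product)
FROM sales
GROUP BY category

Result:
  Garden: 2 distinct
  Sports: 4 distinct
  Tools: 2 distinct
  Toys: 3 distinct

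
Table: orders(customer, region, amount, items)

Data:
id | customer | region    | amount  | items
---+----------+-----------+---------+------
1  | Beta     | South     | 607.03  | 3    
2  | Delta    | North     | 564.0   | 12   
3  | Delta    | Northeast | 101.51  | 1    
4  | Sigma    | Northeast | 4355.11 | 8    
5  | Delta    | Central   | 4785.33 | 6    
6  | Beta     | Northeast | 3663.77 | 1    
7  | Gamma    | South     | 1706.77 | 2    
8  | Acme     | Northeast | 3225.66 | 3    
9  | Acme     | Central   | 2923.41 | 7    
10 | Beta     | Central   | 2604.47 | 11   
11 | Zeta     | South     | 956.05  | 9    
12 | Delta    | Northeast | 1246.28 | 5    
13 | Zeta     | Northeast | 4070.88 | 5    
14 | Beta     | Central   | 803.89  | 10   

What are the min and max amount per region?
SELECT region, MIN(amount), MAX(amount)
FROM orders
GROUP BY region

Result:
  Central: min=803.89, max=4785.33
  North: min=564.00, max=564.00
  Northeast: min=101.51, max=4355.11
  South: min=607.03, max=1706.77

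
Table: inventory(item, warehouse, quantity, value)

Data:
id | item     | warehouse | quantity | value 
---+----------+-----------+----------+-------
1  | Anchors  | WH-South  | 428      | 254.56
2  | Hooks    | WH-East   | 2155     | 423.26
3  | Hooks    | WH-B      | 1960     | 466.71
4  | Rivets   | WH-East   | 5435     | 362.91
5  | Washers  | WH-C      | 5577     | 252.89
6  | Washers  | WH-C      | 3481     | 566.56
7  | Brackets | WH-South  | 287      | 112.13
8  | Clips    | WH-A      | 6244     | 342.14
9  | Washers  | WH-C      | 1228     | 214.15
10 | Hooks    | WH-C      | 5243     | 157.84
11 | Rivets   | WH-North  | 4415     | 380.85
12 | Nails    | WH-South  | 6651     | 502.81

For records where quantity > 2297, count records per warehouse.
SELECT warehouse, COUNT(*)
FROM inventory
WHERE quantity > 2297
GROUP BY warehouse

Note: WHERE filters rows before grouping.

Result:
  WH-A: 1
  WH-C: 3
  WH-East: 1
  WH-North: 1
  WH-South: 1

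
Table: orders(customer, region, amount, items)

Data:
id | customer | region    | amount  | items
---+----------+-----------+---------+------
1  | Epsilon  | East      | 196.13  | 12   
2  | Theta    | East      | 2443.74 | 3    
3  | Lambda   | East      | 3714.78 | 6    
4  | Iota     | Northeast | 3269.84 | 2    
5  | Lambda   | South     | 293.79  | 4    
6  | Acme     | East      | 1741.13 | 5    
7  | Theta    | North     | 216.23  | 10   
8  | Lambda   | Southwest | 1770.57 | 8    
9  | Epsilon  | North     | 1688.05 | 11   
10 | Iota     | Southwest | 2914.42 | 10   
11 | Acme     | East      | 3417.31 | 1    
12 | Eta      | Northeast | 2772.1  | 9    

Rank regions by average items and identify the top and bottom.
SELECT region, AVG(items)
FROM orders
GROUP BY region
ORDER BY AVG(items)

All groups:
  South: 4.00
  East: 5.40
  Northeast: 5.50
  Southwest: 9.00
  North: 10.50

Highest: North (10.50)
Lowest: South (4.00)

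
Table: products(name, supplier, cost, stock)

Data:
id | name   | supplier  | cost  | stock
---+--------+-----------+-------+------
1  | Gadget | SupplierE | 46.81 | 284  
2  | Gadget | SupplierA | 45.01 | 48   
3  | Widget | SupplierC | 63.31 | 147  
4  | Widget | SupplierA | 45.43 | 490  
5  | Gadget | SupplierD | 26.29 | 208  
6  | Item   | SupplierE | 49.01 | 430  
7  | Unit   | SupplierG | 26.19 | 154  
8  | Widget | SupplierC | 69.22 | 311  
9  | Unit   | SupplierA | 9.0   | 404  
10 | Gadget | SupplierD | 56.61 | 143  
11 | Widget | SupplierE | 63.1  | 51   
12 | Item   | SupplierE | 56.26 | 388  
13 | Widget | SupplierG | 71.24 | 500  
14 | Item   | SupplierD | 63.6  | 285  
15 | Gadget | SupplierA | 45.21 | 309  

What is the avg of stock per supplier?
SELECT supplier, AVG(stock) as result
FROM products
GROUP BY supplier

Result:
  SupplierA: 312.75
  SupplierC: 229.00
  SupplierD: 212.00
  SupplierE: 288.25
  SupplierG: 327.00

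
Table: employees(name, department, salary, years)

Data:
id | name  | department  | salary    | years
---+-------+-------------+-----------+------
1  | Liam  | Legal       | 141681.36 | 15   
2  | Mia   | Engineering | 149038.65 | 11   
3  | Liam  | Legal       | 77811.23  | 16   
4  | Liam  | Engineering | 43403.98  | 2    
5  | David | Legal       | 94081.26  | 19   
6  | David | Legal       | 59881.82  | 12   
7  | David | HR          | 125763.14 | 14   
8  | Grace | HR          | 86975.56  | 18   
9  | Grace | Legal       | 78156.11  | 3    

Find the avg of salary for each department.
SELECT department, AVG(salary) as result
FROM employees
GROUP BY department

Result:
  Engineering: 96221.32
  HR: 106369.35
  Legal: 90322.36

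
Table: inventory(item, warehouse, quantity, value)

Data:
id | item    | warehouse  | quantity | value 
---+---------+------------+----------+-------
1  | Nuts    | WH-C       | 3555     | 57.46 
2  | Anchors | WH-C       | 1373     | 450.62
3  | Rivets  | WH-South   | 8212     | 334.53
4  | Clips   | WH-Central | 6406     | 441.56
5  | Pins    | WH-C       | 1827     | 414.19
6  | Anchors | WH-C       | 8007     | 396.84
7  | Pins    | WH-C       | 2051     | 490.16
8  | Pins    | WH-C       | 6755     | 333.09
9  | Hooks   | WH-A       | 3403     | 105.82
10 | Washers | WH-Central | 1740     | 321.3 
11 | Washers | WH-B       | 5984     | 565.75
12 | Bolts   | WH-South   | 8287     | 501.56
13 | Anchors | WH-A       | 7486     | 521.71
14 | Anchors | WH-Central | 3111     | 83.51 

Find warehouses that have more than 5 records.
SELECT warehouse, COUNT(*) as cnt
FROM inventory
GROUP BY warehouse
HAVING COUNT(*) > 5

Result:
  WH-C: 6

Note: HAVING filters groups after aggregation, WHERE filters rows before.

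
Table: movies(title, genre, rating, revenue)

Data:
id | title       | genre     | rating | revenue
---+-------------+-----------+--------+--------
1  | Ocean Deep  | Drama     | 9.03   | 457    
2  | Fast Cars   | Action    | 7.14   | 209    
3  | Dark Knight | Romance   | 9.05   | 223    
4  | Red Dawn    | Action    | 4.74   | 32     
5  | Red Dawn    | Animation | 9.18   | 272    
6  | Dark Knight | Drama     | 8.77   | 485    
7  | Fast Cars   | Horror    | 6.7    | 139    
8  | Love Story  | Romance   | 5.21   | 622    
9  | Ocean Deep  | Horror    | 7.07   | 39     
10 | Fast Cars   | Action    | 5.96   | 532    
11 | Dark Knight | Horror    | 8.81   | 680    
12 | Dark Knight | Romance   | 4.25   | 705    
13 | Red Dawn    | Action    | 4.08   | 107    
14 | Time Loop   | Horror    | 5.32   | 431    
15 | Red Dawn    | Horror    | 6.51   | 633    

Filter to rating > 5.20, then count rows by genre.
SELECT genre, COUNT(*)
FROM movies
WHERE rating > 5.20
GROUP BY genre

Note: WHERE filters rows before grouping.

Result:
  Action: 2
  Animation: 1
  Drama: 2
  Horror: 5
  Romance: 2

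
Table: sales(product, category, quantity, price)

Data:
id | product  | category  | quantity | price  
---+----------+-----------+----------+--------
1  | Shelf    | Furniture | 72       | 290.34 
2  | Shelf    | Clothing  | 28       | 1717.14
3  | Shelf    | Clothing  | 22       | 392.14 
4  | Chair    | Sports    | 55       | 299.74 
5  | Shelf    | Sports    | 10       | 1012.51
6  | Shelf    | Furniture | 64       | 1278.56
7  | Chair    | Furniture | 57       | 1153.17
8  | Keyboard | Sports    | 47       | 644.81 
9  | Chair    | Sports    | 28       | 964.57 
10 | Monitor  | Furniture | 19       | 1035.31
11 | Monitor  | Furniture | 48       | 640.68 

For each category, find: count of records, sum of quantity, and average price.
SELECT category,
       COUNT(*) as cnt,
       SUM(quantity) as total_quantity,
       AVG(price) as avg_price
FROM sales
GROUP BY category

Result:
  Clothing: 2 records, 50 total quantity, 1054.64 avg price
  Furniture: 5 records, 260 total quantity, 879.61 avg price
  Sports: 4 records, 140 total quantity, 730.41 avg price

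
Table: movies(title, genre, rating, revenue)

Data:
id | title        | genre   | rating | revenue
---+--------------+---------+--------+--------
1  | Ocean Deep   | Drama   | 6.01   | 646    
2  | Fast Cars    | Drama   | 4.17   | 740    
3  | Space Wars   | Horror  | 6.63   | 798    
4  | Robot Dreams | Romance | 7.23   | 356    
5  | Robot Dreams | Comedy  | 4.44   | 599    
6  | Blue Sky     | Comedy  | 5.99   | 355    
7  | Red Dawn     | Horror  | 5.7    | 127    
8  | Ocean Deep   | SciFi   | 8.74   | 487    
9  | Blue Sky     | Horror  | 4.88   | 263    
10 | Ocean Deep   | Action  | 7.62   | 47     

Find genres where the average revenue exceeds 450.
SELECT genre, AVG(revenue)
FROM movies
GROUP BY genre
HAVING AVG(revenue) > 450

Result:
  Comedy: avg=477.00
  Drama: avg=693.00
  SciFi: avg=487.00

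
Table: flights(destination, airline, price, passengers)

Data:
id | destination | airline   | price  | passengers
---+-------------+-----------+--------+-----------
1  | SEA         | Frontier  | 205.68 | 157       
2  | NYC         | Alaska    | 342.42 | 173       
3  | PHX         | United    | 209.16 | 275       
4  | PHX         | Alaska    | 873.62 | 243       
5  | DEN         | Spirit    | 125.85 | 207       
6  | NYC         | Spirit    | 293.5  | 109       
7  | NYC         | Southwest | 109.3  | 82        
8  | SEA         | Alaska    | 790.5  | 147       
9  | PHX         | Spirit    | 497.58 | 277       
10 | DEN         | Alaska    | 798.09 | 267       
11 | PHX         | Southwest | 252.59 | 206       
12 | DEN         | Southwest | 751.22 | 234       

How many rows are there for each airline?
SELECT airline, COUNT(*) as count
FROM flights
GROUP BY airline

Result:
  Alaska: 4
  Frontier: 1
  Southwest: 3
  Spirit: 3
  United: 1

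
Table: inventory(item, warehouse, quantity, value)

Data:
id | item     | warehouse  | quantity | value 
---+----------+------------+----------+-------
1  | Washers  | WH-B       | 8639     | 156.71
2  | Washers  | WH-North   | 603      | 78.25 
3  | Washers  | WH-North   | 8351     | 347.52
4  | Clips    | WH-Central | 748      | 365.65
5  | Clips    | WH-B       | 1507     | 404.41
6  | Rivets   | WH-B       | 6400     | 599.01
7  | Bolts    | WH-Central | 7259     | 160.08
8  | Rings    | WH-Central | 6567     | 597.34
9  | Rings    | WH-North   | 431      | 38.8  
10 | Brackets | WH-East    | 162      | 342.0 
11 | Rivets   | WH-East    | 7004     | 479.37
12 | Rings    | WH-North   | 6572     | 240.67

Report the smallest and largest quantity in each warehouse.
SELECT warehouse, MIN(quantity), MAX(quantity)
FROM inventory
GROUP BY warehouse

Result:
  WH-B: min=1507, max=8639
  WH-Central: min=748, max=7259
  WH-East: min=162, max=7004
  WH-North: min=431, max=8351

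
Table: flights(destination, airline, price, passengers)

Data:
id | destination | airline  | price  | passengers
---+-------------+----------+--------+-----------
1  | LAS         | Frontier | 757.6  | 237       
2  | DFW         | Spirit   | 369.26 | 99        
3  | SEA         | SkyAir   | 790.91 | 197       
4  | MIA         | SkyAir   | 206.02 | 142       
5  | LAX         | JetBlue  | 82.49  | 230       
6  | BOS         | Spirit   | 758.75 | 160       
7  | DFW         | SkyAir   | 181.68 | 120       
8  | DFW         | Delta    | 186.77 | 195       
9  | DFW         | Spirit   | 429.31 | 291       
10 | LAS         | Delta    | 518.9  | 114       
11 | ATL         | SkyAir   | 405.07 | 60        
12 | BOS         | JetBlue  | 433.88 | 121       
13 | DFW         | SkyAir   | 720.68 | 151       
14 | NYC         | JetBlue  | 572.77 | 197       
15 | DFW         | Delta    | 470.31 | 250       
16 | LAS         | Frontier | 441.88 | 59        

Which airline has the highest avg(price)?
SELECT airline, AVG(price) as val
FROM flights
GROUP BY airline
ORDER BY val DESC
LIMIT 1

Result: Frontier with avg(price) = 599.74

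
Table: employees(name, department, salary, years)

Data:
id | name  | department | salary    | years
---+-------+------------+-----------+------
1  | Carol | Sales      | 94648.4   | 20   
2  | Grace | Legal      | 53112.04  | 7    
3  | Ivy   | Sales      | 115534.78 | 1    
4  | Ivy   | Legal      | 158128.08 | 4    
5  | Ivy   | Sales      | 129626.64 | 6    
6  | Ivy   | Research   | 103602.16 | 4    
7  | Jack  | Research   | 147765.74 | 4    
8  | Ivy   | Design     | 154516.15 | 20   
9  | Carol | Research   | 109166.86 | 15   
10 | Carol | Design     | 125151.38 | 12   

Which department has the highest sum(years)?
SELECT department, SUM(years) as val
FROM employees
GROUP BY department
ORDER BY val DESC
LIMIT 1

Result: Design with sum(years) = 32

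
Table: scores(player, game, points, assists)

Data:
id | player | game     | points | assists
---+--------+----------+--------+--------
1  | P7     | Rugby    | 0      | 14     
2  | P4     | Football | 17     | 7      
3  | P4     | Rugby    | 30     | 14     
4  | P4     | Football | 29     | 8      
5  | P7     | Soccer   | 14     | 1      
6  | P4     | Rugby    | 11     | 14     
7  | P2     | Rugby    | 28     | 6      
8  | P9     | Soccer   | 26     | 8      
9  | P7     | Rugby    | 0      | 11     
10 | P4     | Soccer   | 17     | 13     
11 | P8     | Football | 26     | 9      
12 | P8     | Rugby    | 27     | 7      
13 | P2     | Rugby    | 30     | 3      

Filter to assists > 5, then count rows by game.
SELECT game, COUNT(*)
FROM scores
WHERE assists > 5
GROUP BY game

Note: WHERE filters rows before grouping.

Result:
  Football: 3
  Rugby: 6
  Soccer: 2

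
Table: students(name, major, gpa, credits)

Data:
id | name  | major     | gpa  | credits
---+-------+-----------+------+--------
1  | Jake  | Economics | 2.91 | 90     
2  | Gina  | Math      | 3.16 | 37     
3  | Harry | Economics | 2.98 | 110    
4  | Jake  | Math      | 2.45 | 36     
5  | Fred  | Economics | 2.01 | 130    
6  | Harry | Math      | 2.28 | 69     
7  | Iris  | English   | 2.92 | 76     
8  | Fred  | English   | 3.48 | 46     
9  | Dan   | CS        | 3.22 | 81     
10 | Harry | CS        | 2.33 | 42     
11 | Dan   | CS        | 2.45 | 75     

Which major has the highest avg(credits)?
SELECT major, AVG(credits) as val
FROM students
GROUP BY major
ORDER BY val DESC
LIMIT 1

Result: Economics with avg(credits) = 110.00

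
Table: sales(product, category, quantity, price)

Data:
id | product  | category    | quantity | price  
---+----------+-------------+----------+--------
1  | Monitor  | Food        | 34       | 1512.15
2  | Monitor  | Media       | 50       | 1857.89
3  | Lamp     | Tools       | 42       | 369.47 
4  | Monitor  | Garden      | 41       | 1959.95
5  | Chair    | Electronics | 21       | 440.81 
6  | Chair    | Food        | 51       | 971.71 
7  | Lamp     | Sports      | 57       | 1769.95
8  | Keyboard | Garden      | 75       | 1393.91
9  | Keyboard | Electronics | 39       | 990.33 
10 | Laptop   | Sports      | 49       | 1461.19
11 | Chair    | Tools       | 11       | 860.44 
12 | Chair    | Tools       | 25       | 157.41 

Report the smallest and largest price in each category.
SELECT category, MIN(price), MAX(price)
FROM sales
GROUP BY category

Result:
  Electronics: min=440.81, max=990.33
  Food: min=971.71, max=1512.15
  Garden: min=1393.91, max=1959.95
  Media: min=1857.89, max=1857.89
  Sports: min=1461.19, max=1769.95
  Tools: min=157.41, max=860.44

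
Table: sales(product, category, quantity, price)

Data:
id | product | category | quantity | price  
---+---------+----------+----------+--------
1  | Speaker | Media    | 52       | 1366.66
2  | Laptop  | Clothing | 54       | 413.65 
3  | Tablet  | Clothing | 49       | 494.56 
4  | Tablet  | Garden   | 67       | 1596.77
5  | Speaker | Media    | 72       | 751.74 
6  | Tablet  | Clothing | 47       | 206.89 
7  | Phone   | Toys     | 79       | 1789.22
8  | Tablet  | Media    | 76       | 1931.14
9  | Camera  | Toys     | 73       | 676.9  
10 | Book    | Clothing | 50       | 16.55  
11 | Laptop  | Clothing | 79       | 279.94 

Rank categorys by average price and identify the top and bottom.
SELECT category, AVG(price)
FROM sales
GROUP BY category
ORDER BY AVG(price)

All groups:
  Clothing: 282.32
  Toys: 1233.06
  Media: 1349.85
  Garden: 1596.77

Highest: Garden (1596.77)
Lowest: Clothing (282.32)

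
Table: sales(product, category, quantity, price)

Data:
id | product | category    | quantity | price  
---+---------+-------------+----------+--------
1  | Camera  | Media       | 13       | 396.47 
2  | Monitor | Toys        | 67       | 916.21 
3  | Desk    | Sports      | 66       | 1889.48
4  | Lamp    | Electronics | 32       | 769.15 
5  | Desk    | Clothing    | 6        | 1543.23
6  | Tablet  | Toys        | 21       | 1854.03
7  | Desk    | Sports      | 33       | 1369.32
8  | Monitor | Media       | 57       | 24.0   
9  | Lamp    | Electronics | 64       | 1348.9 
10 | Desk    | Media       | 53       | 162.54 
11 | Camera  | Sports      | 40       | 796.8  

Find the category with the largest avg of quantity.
SELECT category, AVG(quantity) as val
FROM sales
GROUP BY category
ORDER BY val DESC
LIMIT 1

Result: Electronics with avg(quantity) = 48.00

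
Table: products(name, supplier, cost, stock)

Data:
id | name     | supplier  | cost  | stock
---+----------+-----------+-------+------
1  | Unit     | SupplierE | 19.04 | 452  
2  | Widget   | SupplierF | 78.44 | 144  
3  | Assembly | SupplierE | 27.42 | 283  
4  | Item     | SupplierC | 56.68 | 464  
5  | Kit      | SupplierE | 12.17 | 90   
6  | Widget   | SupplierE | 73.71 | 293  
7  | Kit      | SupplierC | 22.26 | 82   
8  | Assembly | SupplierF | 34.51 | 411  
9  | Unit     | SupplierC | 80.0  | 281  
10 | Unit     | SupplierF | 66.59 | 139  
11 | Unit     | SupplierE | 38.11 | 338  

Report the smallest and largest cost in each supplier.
SELECT supplier, MIN(cost), MAX(cost)
FROM products
GROUP BY supplier

Result:
  SupplierC: min=22.26, max=80.00
  SupplierE: min=12.17, max=73.71
  SupplierF: min=34.51, max=78.44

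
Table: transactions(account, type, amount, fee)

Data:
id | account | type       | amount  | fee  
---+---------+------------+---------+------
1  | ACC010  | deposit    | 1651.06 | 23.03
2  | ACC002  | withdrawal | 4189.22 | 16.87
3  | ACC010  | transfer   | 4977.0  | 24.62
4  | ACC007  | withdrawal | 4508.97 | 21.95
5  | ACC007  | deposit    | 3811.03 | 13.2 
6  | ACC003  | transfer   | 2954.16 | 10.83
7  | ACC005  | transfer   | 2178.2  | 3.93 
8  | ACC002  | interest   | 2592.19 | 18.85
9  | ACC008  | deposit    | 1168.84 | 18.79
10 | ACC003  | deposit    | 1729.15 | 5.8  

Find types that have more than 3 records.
SELECT type, COUNT(*) as cnt
FROM transactions
GROUP BY type
HAVING COUNT(*) > 3

Result:
  deposit: 4

Note: HAVING filters groups after aggregation, WHERE filters rows before.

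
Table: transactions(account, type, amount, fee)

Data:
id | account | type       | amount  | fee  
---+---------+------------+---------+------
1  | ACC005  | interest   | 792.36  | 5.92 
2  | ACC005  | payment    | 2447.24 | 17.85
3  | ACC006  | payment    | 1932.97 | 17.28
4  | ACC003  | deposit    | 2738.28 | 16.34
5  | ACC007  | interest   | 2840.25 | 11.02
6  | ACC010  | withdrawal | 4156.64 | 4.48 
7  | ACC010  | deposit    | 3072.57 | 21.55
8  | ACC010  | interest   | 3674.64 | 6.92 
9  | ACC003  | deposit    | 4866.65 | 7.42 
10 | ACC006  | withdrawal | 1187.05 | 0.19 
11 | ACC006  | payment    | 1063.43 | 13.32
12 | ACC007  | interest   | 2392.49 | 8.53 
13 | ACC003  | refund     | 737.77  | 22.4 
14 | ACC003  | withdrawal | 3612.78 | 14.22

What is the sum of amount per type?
SELECT type, SUM(amount) as result
FROM transactions
GROUP BY type

Result:
  deposit: 10677.50
  interest: 9699.74
  payment: 5443.64
  refund: 737.77
  withdrawal: 8956.47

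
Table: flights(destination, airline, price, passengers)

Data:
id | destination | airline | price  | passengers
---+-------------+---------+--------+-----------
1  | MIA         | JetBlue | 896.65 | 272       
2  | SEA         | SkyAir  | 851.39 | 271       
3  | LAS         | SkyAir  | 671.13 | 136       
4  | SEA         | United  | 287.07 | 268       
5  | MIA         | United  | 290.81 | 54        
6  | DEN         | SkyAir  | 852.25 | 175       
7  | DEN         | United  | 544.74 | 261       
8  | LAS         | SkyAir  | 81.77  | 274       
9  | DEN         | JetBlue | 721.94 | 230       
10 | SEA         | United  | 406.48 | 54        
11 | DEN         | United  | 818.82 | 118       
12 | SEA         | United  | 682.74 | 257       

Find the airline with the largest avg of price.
SELECT airline, AVG(price) as val
FROM flights
GROUP BY airline
ORDER BY val DESC
LIMIT 1

Result: JetBlue with avg(price) = 809.30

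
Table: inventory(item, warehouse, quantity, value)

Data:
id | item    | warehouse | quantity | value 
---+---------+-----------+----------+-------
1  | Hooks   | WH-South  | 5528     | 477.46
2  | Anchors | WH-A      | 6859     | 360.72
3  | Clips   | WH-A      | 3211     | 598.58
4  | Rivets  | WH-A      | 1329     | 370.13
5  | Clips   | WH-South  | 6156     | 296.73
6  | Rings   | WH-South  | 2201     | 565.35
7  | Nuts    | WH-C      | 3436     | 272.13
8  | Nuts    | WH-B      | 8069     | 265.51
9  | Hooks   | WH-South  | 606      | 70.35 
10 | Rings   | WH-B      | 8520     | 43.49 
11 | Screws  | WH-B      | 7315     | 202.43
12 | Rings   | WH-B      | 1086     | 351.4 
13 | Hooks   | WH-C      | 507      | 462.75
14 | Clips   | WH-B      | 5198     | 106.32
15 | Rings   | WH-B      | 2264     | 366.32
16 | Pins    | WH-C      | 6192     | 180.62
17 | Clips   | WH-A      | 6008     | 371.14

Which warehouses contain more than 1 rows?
SELECT warehouse, COUNT(*) as cnt
FROM inventory
GROUP BY warehouse
HAVING COUNT(*) > 1

Result:
  WH-A: 4
  WH-B: 6
  WH-C: 3
  WH-South: 4

Note: HAVING filters groups after aggregation, WHERE filters rows before.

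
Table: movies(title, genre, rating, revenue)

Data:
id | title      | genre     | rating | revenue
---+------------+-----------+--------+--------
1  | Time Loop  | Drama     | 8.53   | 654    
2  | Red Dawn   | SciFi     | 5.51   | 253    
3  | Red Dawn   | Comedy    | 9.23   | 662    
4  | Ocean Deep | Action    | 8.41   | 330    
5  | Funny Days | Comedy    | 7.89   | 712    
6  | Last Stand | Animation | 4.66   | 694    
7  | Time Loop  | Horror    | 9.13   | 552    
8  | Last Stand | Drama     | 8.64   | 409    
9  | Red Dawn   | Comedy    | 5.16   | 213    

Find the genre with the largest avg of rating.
SELECT genre, AVG(rating) as val
FROM movies
GROUP BY genre
ORDER BY val DESC
LIMIT 1

Result: Horror with avg(rating) = 9.13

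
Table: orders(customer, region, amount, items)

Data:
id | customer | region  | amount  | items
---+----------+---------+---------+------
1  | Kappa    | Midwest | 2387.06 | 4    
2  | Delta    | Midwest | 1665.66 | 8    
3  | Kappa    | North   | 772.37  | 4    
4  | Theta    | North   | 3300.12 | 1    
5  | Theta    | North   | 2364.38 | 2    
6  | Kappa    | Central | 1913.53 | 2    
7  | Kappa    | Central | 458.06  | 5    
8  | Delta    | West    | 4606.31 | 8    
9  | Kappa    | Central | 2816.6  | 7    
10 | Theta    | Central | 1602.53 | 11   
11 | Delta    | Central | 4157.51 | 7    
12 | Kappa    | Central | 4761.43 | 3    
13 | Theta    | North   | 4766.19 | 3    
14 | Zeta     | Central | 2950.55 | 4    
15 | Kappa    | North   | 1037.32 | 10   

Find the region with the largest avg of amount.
SELECT region, AVG(amount) as val
FROM orders
GROUP BY region
ORDER BY val DESC
LIMIT 1

Result: West with avg(amount) = 4606.31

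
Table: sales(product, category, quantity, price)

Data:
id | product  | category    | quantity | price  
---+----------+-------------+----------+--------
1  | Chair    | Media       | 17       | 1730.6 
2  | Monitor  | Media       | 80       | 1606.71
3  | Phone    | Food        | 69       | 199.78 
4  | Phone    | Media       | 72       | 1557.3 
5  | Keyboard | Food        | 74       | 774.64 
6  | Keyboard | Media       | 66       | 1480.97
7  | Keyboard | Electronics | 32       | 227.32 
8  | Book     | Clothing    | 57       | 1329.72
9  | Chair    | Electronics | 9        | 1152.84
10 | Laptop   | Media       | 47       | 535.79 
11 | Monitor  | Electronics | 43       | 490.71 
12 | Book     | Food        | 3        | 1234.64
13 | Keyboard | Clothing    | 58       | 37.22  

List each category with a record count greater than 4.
SELECT category, COUNT(*) as cnt
FROM sales
GROUP BY category
HAVING COUNT(*) > 4

Result:
  Media: 5

Note: HAVING filters groups after aggregation, WHERE filters rows before.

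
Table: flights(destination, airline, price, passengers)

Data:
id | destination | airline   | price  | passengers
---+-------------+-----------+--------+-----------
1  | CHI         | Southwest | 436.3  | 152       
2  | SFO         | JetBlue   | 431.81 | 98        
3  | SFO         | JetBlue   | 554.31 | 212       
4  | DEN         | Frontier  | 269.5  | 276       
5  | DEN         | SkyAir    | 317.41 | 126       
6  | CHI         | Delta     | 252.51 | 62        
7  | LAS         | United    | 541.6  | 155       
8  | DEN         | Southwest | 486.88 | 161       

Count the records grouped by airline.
SELECT airline, COUNT(*) as count
FROM flights
GROUP BY airline

Result:
  Delta: 1
  Frontier: 1
  JetBlue: 2
  SkyAir: 1
  Southwest: 2
  United: 1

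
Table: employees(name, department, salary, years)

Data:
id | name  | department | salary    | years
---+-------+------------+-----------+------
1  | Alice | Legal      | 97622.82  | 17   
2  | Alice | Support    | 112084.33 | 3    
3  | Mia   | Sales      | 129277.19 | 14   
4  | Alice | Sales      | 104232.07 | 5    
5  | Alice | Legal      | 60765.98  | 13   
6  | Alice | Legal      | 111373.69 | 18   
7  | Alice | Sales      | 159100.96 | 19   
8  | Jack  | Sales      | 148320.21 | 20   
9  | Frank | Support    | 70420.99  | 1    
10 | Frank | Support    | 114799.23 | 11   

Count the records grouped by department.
SELECT department, COUNT(*) as count
FROM employees
GROUP BY department

Result:
  Legal: 3
  Sales: 4
  Support: 3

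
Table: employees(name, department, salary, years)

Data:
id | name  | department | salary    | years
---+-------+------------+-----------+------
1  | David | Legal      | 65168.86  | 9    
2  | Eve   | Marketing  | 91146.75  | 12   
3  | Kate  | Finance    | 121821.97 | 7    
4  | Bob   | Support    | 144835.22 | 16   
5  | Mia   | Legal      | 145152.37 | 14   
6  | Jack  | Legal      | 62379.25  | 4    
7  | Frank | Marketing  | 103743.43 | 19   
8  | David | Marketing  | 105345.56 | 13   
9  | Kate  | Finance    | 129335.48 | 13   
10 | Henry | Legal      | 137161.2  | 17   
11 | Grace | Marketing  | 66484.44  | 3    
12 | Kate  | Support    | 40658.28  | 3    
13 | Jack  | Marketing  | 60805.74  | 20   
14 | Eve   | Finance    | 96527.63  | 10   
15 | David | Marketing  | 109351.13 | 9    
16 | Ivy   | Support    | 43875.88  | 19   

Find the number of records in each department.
SELECT department, COUNT(*) as count
FROM employees
GROUP BY department

Result:
  Finance: 3
  Legal: 4
  Marketing: 6
  Support: 3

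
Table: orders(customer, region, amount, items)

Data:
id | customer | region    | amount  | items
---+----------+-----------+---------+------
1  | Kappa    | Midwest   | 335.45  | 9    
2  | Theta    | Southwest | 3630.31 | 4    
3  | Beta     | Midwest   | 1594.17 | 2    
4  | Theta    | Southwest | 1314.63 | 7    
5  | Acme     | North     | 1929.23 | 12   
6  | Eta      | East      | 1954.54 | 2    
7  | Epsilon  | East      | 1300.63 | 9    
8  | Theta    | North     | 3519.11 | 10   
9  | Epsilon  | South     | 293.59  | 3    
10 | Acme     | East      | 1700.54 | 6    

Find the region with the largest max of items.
SELECT region, MAX(items) as val
FROM orders
GROUP BY region
ORDER BY val DESC
LIMIT 1

Result: North with max(items) = 12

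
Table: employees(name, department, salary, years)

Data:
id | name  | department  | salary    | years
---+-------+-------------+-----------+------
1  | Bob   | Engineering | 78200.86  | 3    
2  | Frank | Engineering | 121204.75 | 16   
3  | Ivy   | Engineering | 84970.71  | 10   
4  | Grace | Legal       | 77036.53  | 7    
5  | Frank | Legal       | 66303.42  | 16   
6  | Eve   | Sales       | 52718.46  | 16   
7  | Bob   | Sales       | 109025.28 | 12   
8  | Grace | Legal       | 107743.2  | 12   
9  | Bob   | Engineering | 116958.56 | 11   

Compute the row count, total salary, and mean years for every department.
SELECT department,
       COUNT(*) as cnt,
       SUM(salary) as total_salary,
       AVG(years) as avg_years
FROM employees
GROUP BY department

Result:
  Engineering: 4 records, 401334.88 total salary, 10.00 avg years
  Legal: 3 records, 251083.15 total salary, 11.67 avg years
  Sales: 2 records, 161743.74 total salary, 14.00 avg years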